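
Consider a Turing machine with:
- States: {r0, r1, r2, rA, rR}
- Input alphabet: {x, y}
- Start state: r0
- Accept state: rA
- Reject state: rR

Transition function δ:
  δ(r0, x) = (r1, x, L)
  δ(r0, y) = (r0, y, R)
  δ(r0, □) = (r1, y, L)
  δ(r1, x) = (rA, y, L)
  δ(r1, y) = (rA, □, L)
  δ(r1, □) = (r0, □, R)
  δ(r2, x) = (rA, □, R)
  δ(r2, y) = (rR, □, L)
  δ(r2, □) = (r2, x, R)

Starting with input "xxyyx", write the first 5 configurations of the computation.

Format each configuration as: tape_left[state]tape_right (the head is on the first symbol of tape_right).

Transitions applied:
Step 1: δ(r0, x) = (r1, x, L)
Step 2: δ(r1, □) = (r0, □, R)
Step 3: δ(r0, x) = (r1, x, L)
Step 4: δ(r1, □) = (r0, □, R)

The first 5 configurations are:
[r0]xxyyx ⊢ [r1]□xxyyx ⊢ □[r0]xxyyx ⊢ [r1]□xxyyx ⊢ □[r0]xxyyx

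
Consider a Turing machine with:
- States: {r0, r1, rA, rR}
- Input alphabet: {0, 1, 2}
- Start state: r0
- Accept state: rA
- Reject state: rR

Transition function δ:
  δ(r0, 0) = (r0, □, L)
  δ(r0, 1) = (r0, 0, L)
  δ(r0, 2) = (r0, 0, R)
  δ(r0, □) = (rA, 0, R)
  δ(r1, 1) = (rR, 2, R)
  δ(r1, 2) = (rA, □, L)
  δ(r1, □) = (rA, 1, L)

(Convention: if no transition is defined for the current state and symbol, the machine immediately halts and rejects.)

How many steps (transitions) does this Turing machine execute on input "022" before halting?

Execution trace:
Initial: [r0]022
Step 1: δ(r0, 0) = (r0, □, L) → [r0]□□22
Step 2: δ(r0, □) = (rA, 0, R) → 0[rA]□22

The machine reaches the accept state rA and halts.

The machine executed 2 steps before halting.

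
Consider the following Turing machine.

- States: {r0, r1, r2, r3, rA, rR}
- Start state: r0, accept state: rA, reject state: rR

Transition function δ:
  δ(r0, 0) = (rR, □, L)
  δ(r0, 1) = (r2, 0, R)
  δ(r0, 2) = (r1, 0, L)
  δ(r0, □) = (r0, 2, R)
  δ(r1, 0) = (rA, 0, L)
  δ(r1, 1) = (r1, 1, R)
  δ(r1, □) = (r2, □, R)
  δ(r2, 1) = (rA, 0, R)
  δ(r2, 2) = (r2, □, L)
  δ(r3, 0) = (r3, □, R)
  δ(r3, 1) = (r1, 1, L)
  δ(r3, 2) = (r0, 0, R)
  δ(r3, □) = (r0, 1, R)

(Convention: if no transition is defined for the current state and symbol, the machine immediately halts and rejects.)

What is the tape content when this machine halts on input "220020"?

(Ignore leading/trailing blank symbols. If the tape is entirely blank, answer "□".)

Execution trace:
Initial: [r0]220020
Step 1: δ(r0, 2) = (r1, 0, L) → [r1]□020020
Step 2: δ(r1, □) = (r2, □, R) → □[r2]020020

No transition is defined for δ(r2, 0). By convention the machine halts and rejects.

Final tape (ignoring leading/trailing blanks): 020020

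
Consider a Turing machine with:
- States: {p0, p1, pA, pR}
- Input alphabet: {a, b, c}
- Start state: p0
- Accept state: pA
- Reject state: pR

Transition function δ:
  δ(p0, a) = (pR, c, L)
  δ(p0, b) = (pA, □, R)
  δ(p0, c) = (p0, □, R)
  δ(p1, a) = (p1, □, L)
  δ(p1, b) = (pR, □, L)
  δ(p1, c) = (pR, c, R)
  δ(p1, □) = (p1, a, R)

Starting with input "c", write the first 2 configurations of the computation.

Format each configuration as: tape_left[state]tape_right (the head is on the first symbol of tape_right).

Transitions applied:
Step 1: δ(p0, c) = (p0, □, R)

The first 2 configurations are:
[p0]c ⊢ □[p0]□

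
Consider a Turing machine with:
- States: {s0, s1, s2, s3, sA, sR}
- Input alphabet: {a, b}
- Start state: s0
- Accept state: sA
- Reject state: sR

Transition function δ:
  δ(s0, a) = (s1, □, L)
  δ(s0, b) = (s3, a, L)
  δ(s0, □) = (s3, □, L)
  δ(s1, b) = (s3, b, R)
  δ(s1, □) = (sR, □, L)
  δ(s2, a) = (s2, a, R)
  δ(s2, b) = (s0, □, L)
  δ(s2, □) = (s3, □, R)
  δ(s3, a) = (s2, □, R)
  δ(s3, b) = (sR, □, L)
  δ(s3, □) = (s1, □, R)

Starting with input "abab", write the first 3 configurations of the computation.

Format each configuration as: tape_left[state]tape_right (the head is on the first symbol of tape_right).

Transitions applied:
Step 1: δ(s0, a) = (s1, □, L)
Step 2: δ(s1, □) = (sR, □, L)

The first 3 configurations are:
[s0]abab ⊢ [s1]□□bab ⊢ [sR]□□□bab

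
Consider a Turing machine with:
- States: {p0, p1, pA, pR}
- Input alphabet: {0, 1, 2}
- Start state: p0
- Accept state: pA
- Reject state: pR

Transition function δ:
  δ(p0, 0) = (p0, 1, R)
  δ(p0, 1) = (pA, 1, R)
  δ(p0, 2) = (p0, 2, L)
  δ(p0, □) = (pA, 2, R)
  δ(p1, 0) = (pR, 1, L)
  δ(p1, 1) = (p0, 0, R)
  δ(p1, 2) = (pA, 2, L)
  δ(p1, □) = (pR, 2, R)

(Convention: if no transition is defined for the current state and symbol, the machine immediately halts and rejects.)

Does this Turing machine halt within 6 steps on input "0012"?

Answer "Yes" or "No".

Execution trace:
Initial: [p0]0012
Step 1: δ(p0, 0) = (p0, 1, R) → 1[p0]012
Step 2: δ(p0, 0) = (p0, 1, R) → 11[p0]12
Step 3: δ(p0, 1) = (pA, 1, R) → 111[pA]2

The machine reaches the accept state pA and halts.
The machine halted after 3 steps (within the 6-step bound).

Answer: Yes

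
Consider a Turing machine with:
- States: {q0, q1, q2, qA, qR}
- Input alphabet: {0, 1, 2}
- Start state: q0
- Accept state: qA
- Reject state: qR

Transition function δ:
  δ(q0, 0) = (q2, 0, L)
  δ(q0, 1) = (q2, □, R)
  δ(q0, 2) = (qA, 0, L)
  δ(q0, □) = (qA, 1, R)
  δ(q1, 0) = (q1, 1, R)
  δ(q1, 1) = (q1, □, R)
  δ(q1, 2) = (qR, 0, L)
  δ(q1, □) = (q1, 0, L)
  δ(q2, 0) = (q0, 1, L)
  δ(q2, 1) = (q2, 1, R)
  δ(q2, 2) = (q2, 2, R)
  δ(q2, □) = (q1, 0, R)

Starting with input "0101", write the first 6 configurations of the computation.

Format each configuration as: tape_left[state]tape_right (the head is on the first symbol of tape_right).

Transitions applied:
Step 1: δ(q0, 0) = (q2, 0, L)
Step 2: δ(q2, □) = (q1, 0, R)
Step 3: δ(q1, 0) = (q1, 1, R)
Step 4: δ(q1, 1) = (q1, □, R)
Step 5: δ(q1, 0) = (q1, 1, R)

The first 6 configurations are:
[q0]0101 ⊢ [q2]□0101 ⊢ 0[q1]0101 ⊢ 01[q1]101 ⊢ 01□[q1]01 ⊢ 01□1[q1]1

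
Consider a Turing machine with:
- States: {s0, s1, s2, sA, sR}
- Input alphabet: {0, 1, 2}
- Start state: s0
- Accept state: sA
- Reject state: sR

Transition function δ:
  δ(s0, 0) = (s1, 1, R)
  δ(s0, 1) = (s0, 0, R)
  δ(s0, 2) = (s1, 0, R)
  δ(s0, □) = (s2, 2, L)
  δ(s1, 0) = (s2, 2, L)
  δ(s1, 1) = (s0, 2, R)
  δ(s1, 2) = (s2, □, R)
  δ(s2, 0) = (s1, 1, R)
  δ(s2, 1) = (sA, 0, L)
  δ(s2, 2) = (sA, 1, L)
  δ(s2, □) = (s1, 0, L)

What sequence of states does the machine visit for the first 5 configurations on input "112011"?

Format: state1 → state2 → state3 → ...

Execution trace:
Initial: [s0]112011
Step 1: δ(s0, 1) = (s0, 0, R) → 0[s0]12011
Step 2: δ(s0, 1) = (s0, 0, R) → 00[s0]2011
Step 3: δ(s0, 2) = (s1, 0, R) → 000[s1]011
Step 4: δ(s1, 0) = (s2, 2, L) → 00[s2]0211

State sequence: s0 → s0 → s0 → s1 → s2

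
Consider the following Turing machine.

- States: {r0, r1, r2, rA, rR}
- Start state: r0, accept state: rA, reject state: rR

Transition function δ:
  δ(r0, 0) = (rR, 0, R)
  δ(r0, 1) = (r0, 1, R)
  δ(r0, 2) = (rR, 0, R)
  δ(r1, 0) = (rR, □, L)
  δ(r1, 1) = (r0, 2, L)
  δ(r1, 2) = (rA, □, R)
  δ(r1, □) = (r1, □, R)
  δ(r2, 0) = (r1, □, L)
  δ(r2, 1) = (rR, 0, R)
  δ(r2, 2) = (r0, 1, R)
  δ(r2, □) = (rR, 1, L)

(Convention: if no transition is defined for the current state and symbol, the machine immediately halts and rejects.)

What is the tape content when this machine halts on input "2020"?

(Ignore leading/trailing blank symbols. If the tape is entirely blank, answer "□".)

Execution trace:
Initial: [r0]2020
Step 1: δ(r0, 2) = (rR, 0, R) → 0[rR]020

The machine reaches the reject state rR and halts.

Final tape (ignoring leading/trailing blanks): 0020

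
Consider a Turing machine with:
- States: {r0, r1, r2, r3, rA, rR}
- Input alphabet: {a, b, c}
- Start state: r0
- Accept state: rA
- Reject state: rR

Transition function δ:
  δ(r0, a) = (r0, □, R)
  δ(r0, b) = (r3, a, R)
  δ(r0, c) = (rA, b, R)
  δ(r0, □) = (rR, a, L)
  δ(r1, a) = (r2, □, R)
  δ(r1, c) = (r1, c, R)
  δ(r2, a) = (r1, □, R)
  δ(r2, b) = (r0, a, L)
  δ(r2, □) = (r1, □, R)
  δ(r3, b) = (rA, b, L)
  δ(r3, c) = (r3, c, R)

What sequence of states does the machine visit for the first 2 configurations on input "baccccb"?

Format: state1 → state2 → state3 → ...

Execution trace:
Initial: [r0]baccccb
Step 1: δ(r0, b) = (r3, a, R) → a[r3]accccb

No transition is defined for δ(r3, a). By convention the machine halts and rejects.

State sequence: r0 → r3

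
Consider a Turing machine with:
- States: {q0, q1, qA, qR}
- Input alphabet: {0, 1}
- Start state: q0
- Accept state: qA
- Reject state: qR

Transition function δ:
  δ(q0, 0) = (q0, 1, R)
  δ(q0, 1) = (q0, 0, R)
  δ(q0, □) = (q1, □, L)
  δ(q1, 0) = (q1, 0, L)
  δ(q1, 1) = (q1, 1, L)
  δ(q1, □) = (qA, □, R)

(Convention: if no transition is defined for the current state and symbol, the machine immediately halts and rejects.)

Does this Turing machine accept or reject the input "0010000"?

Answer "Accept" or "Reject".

Execution trace:
Initial: [q0]0010000
Step 1: δ(q0, 0) = (q0, 1, R) → 1[q0]010000
Step 2: δ(q0, 0) = (q0, 1, R) → 11[q0]10000
Step 3: δ(q0, 1) = (q0, 0, R) → 110[q0]0000
Step 4: δ(q0, 0) = (q0, 1, R) → 1101[q0]000
Step 5: δ(q0, 0) = (q0, 1, R) → 11011[q0]00
Step 6: δ(q0, 0) = (q0, 1, R) → 110111[q0]0
Step 7: δ(q0, 0) = (q0, 1, R) → 1101111[q0]□
Step 8: δ(q0, □) = (q1, □, L) → 110111[q1]1□
Step 9: δ(q1, 1) = (q1, 1, L) → 11011[q1]11□
Step 10: δ(q1, 1) = (q1, 1, L) → 1101[q1]111□
Step 11: δ(q1, 1) = (q1, 1, L) → 110[q1]1111□
Step 12: δ(q1, 1) = (q1, 1, L) → 11[q1]01111□
Step 13: δ(q1, 0) = (q1, 0, L) → 1[q1]101111□
Step 14: δ(q1, 1) = (q1, 1, L) → [q1]1101111□
Step 15: δ(q1, 1) = (q1, 1, L) → [q1]□1101111□
Step 16: δ(q1, □) = (qA, □, R) → □[qA]1101111□

The machine reaches the accept state qA and halts.

Answer: Accept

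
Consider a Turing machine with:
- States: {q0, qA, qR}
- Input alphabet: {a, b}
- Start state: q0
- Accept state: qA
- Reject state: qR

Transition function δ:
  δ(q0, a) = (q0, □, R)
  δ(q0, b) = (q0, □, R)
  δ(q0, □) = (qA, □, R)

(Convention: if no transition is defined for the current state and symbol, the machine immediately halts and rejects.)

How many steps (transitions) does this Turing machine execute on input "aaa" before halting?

Execution trace:
Initial: [q0]aaa
Step 1: δ(q0, a) = (q0, □, R) → □[q0]aa
Step 2: δ(q0, a) = (q0, □, R) → □□[q0]a
Step 3: δ(q0, a) = (q0, □, R) → □□□[q0]□
Step 4: δ(q0, □) = (qA, □, R) → □□□□[qA]□

The machine reaches the accept state qA and halts.

The machine executed 4 steps before halting.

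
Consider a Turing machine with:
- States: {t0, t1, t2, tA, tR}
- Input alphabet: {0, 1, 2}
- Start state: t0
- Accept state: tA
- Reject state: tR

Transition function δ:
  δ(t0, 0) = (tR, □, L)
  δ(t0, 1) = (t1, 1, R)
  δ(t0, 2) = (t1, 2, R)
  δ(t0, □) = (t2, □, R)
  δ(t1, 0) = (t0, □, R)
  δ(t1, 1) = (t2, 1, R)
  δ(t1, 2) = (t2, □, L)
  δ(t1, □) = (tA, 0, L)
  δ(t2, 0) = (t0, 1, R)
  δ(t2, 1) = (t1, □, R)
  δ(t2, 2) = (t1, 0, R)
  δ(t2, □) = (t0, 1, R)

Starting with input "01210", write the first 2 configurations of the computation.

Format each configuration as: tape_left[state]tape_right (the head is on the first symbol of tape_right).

Transitions applied:
Step 1: δ(t0, 0) = (tR, □, L)

The first 2 configurations are:
[t0]01210 ⊢ [tR]□□1210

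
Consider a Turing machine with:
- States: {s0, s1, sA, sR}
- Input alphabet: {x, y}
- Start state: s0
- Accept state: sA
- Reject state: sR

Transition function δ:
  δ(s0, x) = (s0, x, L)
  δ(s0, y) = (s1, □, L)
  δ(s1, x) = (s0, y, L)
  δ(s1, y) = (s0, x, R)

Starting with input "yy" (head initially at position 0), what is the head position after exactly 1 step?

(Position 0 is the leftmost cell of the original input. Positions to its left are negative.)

Execution trace (head position shown):
Step 0: [s0]yy  (head at position 0)
Step 1: move left → [s1]□□y  (head at position -1)

After 1 step, the head is at position -1.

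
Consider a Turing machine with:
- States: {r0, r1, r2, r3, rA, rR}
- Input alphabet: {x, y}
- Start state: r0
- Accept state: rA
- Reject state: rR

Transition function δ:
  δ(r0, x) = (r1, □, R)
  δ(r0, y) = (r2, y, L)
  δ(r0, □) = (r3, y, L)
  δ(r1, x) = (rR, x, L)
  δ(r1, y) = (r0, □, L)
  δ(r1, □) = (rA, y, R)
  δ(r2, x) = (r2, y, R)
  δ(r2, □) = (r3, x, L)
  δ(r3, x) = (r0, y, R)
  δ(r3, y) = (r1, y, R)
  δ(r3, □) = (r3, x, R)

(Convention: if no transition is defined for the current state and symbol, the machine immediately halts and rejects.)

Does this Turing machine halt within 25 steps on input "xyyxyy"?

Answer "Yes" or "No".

Execution trace:
Initial: [r0]xyyxyy
Step 1: δ(r0, x) = (r1, □, R) → □[r1]yyxyy
Step 2: δ(r1, y) = (r0, □, L) → [r0]□□yxyy
Step 3: δ(r0, □) = (r3, y, L) → [r3]□y□yxyy
Step 4: δ(r3, □) = (r3, x, R) → x[r3]y□yxyy
Step 5: δ(r3, y) = (r1, y, R) → xy[r1]□yxyy
Step 6: δ(r1, □) = (rA, y, R) → xyy[rA]yxyy

The machine reaches the accept state rA and halts.
The machine halted after 6 steps (within the 25-step bound).

Answer: Yes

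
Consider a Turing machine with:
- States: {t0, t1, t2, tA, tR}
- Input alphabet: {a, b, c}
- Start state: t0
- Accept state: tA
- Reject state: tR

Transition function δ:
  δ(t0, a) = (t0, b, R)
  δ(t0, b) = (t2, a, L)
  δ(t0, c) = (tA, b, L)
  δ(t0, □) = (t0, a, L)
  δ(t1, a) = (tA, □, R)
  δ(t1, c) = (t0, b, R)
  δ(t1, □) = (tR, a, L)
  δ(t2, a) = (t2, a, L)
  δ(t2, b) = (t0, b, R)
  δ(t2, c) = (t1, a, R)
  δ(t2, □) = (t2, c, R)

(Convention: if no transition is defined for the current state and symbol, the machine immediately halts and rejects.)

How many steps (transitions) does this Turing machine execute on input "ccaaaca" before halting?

Execution trace:
Initial: [t0]ccaaaca
Step 1: δ(t0, c) = (tA, b, L) → [tA]□bcaaaca

The machine reaches the accept state tA and halts.

The machine executed 1 step before halting.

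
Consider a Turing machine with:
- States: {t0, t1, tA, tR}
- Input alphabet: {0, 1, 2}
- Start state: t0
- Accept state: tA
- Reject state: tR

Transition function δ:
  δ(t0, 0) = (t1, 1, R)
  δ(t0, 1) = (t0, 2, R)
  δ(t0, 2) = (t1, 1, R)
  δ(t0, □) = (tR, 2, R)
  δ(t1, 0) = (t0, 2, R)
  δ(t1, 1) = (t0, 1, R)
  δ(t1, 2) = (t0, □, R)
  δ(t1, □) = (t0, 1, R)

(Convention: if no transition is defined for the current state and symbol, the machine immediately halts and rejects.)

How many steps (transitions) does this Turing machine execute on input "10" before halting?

Execution trace:
Initial: [t0]10
Step 1: δ(t0, 1) = (t0, 2, R) → 2[t0]0
Step 2: δ(t0, 0) = (t1, 1, R) → 21[t1]□
Step 3: δ(t1, □) = (t0, 1, R) → 211[t0]□
Step 4: δ(t0, □) = (tR, 2, R) → 2112[tR]□

The machine reaches the reject state tR and halts.

The machine executed 4 steps before halting.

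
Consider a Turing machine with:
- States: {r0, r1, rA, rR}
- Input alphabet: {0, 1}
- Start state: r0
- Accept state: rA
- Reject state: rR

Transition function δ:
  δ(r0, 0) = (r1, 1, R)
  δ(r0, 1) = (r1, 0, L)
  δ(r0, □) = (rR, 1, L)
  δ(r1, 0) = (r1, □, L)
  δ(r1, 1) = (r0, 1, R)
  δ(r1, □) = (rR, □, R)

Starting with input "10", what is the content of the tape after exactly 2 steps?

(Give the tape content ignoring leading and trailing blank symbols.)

Execution trace:
Initial: [r0]10
Step 1: δ(r0, 1) = (r1, 0, L) → [r1]□00
Step 2: δ(r1, □) = (rR, □, R) → □[rR]00

The machine reaches the reject state rR and halts.

After 2 steps, the tape (ignoring leading/trailing blanks) is: 00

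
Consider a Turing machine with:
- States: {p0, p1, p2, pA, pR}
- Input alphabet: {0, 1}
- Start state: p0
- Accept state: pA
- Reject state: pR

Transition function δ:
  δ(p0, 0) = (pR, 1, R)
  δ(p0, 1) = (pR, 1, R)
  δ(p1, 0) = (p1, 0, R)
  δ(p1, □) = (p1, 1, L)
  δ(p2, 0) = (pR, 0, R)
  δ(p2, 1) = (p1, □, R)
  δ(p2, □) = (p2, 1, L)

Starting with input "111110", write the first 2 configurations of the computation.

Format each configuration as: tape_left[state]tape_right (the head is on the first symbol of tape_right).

Transitions applied:
Step 1: δ(p0, 1) = (pR, 1, R)

The first 2 configurations are:
[p0]111110 ⊢ 1[pR]11110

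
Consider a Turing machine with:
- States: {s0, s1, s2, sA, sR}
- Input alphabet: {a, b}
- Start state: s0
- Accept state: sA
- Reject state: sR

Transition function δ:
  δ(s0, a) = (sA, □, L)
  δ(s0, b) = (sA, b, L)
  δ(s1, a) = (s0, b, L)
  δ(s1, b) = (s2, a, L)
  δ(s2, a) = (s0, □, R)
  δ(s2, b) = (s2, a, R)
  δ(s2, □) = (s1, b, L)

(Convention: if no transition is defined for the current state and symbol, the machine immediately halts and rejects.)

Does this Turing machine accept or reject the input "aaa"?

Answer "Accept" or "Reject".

Execution trace:
Initial: [s0]aaa
Step 1: δ(s0, a) = (sA, □, L) → [sA]□□aa

The machine reaches the accept state sA and halts.

Answer: Accept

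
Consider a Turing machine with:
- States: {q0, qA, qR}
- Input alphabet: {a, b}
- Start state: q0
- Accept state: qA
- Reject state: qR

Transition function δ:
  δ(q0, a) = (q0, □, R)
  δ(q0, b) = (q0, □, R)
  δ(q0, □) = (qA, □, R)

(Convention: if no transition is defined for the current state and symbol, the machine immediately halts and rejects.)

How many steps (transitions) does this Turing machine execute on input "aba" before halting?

Execution trace:
Initial: [q0]aba
Step 1: δ(q0, a) = (q0, □, R) → □[q0]ba
Step 2: δ(q0, b) = (q0, □, R) → □□[q0]a
Step 3: δ(q0, a) = (q0, □, R) → □□□[q0]□
Step 4: δ(q0, □) = (qA, □, R) → □□□□[qA]□

The machine reaches the accept state qA and halts.

The machine executed 4 steps before halting.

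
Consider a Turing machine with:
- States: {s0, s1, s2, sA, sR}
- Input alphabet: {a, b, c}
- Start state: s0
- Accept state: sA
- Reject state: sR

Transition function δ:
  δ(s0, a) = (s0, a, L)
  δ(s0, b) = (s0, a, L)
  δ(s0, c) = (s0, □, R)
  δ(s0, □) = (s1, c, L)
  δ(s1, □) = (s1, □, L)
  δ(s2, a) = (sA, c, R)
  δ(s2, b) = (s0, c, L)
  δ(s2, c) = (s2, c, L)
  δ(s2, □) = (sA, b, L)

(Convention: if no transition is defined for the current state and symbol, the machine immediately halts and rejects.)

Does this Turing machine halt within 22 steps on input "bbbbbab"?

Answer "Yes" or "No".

Execution trace:
Initial: [s0]bbbbbab
Step 1: δ(s0, b) = (s0, a, L) → [s0]□abbbbab
Step 2: δ(s0, □) = (s1, c, L) → [s1]□cabbbbab
Step 3: δ(s1, □) = (s1, □, L) → [s1]□□cabbbbab
Step 4: δ(s1, □) = (s1, □, L) → [s1]□□□cabbbbab
Step 5: δ(s1, □) = (s1, □, L) → [s1]□□□□cabbbbab
Step 6: δ(s1, □) = (s1, □, L) → [s1]□□□□□cabbbbab
Step 7: δ(s1, □) = (s1, □, L) → [s1]□□□□□□cabbbbab
Step 8: δ(s1, □) = (s1, □, L) → [s1]□□□□□□□cabbbbab
Step 9: δ(s1, □) = (s1, □, L) → [s1]□□□□□□□□cabbbbab
Step 10: δ(s1, □) = (s1, □, L) → [s1]□□□□□□□□□cabbbbab
Step 11: δ(s1, □) = (s1, □, L) → [s1]□□□□□□□□□□cabbbbab
Step 12: δ(s1, □) = (s1, □, L) → [s1]□□□□□□□□□□□cabbbbab
Step 13: δ(s1, □) = (s1, □, L) → [s1]□□□□□□□□□□□□cabbbbab
Step 14: δ(s1, □) = (s1, □, L) → [s1]□□□□□□□□□□□□□cabbbbab
Step 15: δ(s1, □) = (s1, □, L) → [s1]□□□□□□□□□□□□□□cabbbbab
Step 16: δ(s1, □) = (s1, □, L) → [s1]□□□□□□□□□□□□□□□cabbbbab
Step 17: δ(s1, □) = (s1, □, L) → [s1]□□□□□□□□□□□□□□□□cabbbbab
Step 18: δ(s1, □) = (s1, □, L) → [s1]□□□□□□□□□□□□□□□□□cabbbbab
Step 19: δ(s1, □) = (s1, □, L) → [s1]□□□□□□□□□□□□□□□□□□cabbbbab
Step 20: δ(s1, □) = (s1, □, L) → [s1]□□□□□□□□□□□□□□□□□□□cabbbbab
Step 21: δ(s1, □) = (s1, □, L) → [s1]□□□□□□□□□□□□□□□□□□□□cabbbbab
Step 22: δ(s1, □) = (s1, □, L) → [s1]□□□□□□□□□□□□□□□□□□□□□cabbbbab

The machine has not reached a halting state after 22 steps.
The machine did not halt within the 22-step bound.

Answer: No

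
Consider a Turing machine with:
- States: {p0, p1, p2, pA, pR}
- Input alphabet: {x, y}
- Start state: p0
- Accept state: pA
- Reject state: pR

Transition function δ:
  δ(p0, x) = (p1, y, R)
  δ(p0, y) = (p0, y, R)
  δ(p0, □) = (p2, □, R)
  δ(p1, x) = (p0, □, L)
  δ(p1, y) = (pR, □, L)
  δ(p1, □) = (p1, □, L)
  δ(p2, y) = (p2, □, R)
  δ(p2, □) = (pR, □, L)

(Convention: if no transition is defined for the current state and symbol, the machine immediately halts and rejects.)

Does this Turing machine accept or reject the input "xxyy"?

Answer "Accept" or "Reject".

Execution trace:
Initial: [p0]xxyy
Step 1: δ(p0, x) = (p1, y, R) → y[p1]xyy
Step 2: δ(p1, x) = (p0, □, L) → [p0]y□yy
Step 3: δ(p0, y) = (p0, y, R) → y[p0]□yy
Step 4: δ(p0, □) = (p2, □, R) → y□[p2]yy
Step 5: δ(p2, y) = (p2, □, R) → y□□[p2]y
Step 6: δ(p2, y) = (p2, □, R) → y□□□[p2]□
Step 7: δ(p2, □) = (pR, □, L) → y□□[pR]□□

The machine reaches the reject state pR and halts.

Answer: Reject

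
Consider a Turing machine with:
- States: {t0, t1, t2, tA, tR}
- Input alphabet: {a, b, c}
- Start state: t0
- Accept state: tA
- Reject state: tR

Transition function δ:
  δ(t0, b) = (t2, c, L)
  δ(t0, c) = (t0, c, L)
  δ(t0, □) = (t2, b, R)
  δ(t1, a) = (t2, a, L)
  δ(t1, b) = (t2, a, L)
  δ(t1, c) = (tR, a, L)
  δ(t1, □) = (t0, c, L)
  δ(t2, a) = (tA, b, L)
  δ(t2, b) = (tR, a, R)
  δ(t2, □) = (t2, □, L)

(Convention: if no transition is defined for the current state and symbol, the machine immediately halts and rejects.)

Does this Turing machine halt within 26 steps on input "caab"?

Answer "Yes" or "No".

Execution trace:
Initial: [t0]caab
Step 1: δ(t0, c) = (t0, c, L) → [t0]□caab
Step 2: δ(t0, □) = (t2, b, R) → b[t2]caab

No transition is defined for δ(t2, c). By convention the machine halts and rejects.
The machine halted after 2 steps (within the 26-step bound).

Answer: Yes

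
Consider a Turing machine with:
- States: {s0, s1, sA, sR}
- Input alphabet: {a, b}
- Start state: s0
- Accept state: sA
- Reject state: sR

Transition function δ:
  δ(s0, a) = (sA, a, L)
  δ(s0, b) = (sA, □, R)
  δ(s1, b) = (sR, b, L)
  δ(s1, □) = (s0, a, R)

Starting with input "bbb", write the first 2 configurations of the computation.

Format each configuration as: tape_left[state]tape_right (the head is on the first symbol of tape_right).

Transitions applied:
Step 1: δ(s0, b) = (sA, □, R)

The first 2 configurations are:
[s0]bbb ⊢ □[sA]bb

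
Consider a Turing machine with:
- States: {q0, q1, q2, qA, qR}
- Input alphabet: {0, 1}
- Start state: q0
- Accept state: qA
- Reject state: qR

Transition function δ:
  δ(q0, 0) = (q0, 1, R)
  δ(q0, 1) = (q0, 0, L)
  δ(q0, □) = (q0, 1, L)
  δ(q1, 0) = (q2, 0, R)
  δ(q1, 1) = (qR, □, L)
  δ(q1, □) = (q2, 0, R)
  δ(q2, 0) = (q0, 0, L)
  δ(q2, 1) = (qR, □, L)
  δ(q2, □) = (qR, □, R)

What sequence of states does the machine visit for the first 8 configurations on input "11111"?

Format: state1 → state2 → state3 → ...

Execution trace:
Initial: [q0]11111
Step 1: δ(q0, 1) = (q0, 0, L) → [q0]□01111
Step 2: δ(q0, □) = (q0, 1, L) → [q0]□101111
Step 3: δ(q0, □) = (q0, 1, L) → [q0]□1101111
Step 4: δ(q0, □) = (q0, 1, L) → [q0]□11101111
Step 5: δ(q0, □) = (q0, 1, L) → [q0]□111101111
Step 6: δ(q0, □) = (q0, 1, L) → [q0]□1111101111
Step 7: δ(q0, □) = (q0, 1, L) → [q0]□11111101111

State sequence: q0 → q0 → q0 → q0 → q0 → q0 → q0 → q0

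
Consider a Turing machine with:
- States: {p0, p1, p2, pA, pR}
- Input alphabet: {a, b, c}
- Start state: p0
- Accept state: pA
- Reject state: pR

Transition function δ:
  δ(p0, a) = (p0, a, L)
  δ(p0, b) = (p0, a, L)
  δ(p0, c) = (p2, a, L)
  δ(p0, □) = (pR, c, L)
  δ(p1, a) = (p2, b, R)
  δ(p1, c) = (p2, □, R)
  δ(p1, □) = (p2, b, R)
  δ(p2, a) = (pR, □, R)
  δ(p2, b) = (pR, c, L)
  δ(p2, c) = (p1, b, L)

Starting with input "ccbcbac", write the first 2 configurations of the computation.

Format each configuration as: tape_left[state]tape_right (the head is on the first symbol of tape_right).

Transitions applied:
Step 1: δ(p0, c) = (p2, a, L)

The first 2 configurations are:
[p0]ccbcbac ⊢ [p2]□acbcbac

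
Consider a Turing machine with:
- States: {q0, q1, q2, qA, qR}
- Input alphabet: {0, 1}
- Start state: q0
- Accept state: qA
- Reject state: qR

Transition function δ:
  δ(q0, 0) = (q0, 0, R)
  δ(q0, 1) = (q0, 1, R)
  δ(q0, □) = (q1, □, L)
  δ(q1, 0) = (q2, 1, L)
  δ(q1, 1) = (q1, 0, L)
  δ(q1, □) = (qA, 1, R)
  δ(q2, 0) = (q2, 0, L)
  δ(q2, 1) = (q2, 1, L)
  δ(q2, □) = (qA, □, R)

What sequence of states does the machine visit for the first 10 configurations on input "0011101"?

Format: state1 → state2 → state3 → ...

Execution trace:
Initial: [q0]0011101
Step 1: δ(q0, 0) = (q0, 0, R) → 0[q0]011101
Step 2: δ(q0, 0) = (q0, 0, R) → 00[q0]11101
Step 3: δ(q0, 1) = (q0, 1, R) → 001[q0]1101
Step 4: δ(q0, 1) = (q0, 1, R) → 0011[q0]101
Step 5: δ(q0, 1) = (q0, 1, R) → 00111[q0]01
Step 6: δ(q0, 0) = (q0, 0, R) → 001110[q0]1
Step 7: δ(q0, 1) = (q0, 1, R) → 0011101[q0]□
Step 8: δ(q0, □) = (q1, □, L) → 001110[q1]1□
Step 9: δ(q1, 1) = (q1, 0, L) → 00111[q1]00□

State sequence: q0 → q0 → q0 → q0 → q0 → q0 → q0 → q0 → q1 → q1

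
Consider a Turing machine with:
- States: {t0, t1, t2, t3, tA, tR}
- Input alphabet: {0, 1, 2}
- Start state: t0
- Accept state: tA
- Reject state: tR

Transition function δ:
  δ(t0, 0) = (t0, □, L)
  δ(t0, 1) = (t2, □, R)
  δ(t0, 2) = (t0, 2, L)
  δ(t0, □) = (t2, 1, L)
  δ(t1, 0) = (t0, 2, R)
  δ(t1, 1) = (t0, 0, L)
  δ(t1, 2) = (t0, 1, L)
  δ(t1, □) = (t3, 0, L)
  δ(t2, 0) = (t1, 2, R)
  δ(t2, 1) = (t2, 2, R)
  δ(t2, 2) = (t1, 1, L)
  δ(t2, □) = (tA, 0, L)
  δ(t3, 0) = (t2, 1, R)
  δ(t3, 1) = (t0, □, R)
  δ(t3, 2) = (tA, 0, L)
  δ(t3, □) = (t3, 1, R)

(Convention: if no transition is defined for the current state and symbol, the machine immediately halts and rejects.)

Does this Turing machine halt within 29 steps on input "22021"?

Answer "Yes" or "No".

Execution trace:
Initial: [t0]22021
Step 1: δ(t0, 2) = (t0, 2, L) → [t0]□22021
Step 2: δ(t0, □) = (t2, 1, L) → [t2]□122021
Step 3: δ(t2, □) = (tA, 0, L) → [tA]□0122021

The machine reaches the accept state tA and halts.
The machine halted after 3 steps (within the 29-step bound).

Answer: Yes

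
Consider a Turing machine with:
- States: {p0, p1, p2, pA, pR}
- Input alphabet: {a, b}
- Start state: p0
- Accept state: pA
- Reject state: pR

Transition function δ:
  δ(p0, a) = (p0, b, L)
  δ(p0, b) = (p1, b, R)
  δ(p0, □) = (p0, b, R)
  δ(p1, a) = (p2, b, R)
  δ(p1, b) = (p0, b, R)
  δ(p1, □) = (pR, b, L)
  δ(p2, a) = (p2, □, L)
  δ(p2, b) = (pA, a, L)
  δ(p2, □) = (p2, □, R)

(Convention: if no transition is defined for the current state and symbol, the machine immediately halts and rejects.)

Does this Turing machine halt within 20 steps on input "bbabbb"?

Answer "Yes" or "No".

Execution trace:
Initial: [p0]bbabbb
Step 1: δ(p0, b) = (p1, b, R) → b[p1]babbb
Step 2: δ(p1, b) = (p0, b, R) → bb[p0]abbb
Step 3: δ(p0, a) = (p0, b, L) → b[p0]bbbbb
Step 4: δ(p0, b) = (p1, b, R) → bb[p1]bbbb
Step 5: δ(p1, b) = (p0, b, R) → bbb[p0]bbb
Step 6: δ(p0, b) = (p1, b, R) → bbbb[p1]bb
Step 7: δ(p1, b) = (p0, b, R) → bbbbb[p0]b
Step 8: δ(p0, b) = (p1, b, R) → bbbbbb[p1]□
Step 9: δ(p1, □) = (pR, b, L) → bbbbb[pR]bb

The machine reaches the reject state pR and halts.
The machine halted after 9 steps (within the 20-step bound).

Answer: Yes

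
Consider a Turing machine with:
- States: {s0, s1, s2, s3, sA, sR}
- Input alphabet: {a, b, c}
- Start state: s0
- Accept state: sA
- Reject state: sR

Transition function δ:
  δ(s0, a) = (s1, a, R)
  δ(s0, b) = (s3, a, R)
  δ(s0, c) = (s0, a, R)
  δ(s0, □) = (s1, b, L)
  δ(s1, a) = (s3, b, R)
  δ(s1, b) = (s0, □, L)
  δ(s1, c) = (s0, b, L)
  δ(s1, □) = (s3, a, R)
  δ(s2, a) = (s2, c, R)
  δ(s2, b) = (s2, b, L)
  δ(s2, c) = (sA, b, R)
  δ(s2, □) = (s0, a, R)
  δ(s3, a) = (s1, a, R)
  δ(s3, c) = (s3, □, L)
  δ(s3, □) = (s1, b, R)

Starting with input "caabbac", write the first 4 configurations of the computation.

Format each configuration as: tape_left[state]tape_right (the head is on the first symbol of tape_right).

Transitions applied:
Step 1: δ(s0, c) = (s0, a, R)
Step 2: δ(s0, a) = (s1, a, R)
Step 3: δ(s1, a) = (s3, b, R)

The first 4 configurations are:
[s0]caabbac ⊢ a[s0]aabbac ⊢ aa[s1]abbac ⊢ aab[s3]bbac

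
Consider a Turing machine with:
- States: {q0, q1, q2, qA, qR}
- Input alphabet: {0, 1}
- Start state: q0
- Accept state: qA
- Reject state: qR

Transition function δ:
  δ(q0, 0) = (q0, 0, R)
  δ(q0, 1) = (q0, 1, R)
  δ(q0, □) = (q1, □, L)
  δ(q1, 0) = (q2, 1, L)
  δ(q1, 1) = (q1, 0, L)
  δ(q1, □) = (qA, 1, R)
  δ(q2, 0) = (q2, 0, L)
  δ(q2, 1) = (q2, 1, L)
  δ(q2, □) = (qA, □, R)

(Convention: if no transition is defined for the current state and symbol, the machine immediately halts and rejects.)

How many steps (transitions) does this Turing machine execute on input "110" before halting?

Execution trace:
Initial: [q0]110
Step 1: δ(q0, 1) = (q0, 1, R) → 1[q0]10
Step 2: δ(q0, 1) = (q0, 1, R) → 11[q0]0
Step 3: δ(q0, 0) = (q0, 0, R) → 110[q0]□
Step 4: δ(q0, □) = (q1, □, L) → 11[q1]0□
Step 5: δ(q1, 0) = (q2, 1, L) → 1[q2]11□
Step 6: δ(q2, 1) = (q2, 1, L) → [q2]111□
Step 7: δ(q2, 1) = (q2, 1, L) → [q2]□111□
Step 8: δ(q2, □) = (qA, □, R) → □[qA]111□

The machine reaches the accept state qA and halts.

The machine executed 8 steps before halting.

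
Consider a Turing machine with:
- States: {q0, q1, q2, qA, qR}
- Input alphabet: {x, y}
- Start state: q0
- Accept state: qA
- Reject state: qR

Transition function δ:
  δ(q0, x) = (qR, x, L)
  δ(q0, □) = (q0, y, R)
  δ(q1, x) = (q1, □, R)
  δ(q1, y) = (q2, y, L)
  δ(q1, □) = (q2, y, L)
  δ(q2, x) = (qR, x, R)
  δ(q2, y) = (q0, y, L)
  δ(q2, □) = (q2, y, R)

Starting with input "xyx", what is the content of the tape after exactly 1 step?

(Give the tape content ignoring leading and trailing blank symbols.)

Execution trace:
Initial: [q0]xyx
Step 1: δ(q0, x) = (qR, x, L) → [qR]□xyx

The machine reaches the reject state qR and halts.

After 1 step, the tape (ignoring leading/trailing blanks) is: xyx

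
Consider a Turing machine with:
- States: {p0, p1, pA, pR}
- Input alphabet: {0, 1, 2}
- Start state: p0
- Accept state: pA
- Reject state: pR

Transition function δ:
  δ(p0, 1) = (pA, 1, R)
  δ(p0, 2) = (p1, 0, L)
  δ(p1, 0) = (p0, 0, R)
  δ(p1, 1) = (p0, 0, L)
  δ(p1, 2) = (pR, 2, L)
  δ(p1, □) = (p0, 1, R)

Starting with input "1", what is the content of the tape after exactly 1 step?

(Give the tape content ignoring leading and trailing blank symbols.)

Execution trace:
Initial: [p0]1
Step 1: δ(p0, 1) = (pA, 1, R) → 1[pA]□

The machine reaches the accept state pA and halts.

After 1 step, the tape (ignoring leading/trailing blanks) is: 1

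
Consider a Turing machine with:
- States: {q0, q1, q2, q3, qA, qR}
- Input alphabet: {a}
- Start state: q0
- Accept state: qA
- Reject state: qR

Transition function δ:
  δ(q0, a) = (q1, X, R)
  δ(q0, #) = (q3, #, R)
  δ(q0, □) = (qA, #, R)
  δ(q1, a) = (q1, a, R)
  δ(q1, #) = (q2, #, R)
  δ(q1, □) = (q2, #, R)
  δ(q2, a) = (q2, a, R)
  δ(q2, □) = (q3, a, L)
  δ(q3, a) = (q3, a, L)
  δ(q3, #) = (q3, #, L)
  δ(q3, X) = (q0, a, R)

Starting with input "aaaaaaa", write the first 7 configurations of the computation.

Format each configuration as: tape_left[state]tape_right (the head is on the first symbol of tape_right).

Transitions applied:
Step 1: δ(q0, a) = (q1, X, R)
Step 2: δ(q1, a) = (q1, a, R)
Step 3: δ(q1, a) = (q1, a, R)
Step 4: δ(q1, a) = (q1, a, R)
Step 5: δ(q1, a) = (q1, a, R)
Step 6: δ(q1, a) = (q1, a, R)

The first 7 configurations are:
[q0]aaaaaaa ⊢ X[q1]aaaaaa ⊢ Xa[q1]aaaaa ⊢ Xaa[q1]aaaa ⊢ Xaaa[q1]aaa ⊢ Xaaaa[q1]aa ⊢ Xaaaaa[q1]a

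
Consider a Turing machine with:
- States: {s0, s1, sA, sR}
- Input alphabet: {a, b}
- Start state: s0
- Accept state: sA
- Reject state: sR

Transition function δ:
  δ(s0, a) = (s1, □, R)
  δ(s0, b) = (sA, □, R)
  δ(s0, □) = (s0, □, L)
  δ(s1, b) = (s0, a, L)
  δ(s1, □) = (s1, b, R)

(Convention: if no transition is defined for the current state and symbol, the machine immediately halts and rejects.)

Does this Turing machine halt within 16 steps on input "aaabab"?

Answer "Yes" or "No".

Execution trace:
Initial: [s0]aaabab
Step 1: δ(s0, a) = (s1, □, R) → □[s1]aabab

No transition is defined for δ(s1, a). By convention the machine halts and rejects.
The machine halted after 1 step (within the 16-step bound).

Answer: Yes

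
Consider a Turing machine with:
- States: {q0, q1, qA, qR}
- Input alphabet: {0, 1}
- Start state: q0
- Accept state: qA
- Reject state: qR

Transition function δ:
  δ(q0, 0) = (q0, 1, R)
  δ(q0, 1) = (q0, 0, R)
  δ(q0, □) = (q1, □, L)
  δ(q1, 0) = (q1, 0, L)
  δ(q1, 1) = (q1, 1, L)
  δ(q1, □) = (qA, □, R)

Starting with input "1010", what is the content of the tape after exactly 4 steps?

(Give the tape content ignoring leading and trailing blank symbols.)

Execution trace:
Initial: [q0]1010
Step 1: δ(q0, 1) = (q0, 0, R) → 0[q0]010
Step 2: δ(q0, 0) = (q0, 1, R) → 01[q0]10
Step 3: δ(q0, 1) = (q0, 0, R) → 010[q0]0
Step 4: δ(q0, 0) = (q0, 1, R) → 0101[q0]□

After 4 steps, the tape (ignoring leading/trailing blanks) is: 0101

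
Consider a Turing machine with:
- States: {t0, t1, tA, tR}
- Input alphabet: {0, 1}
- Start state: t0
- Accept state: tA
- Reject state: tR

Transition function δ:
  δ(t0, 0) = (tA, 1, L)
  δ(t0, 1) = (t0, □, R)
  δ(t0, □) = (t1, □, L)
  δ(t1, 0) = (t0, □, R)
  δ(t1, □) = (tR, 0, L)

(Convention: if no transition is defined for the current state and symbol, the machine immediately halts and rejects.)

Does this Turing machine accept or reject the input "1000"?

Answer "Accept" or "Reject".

Execution trace:
Initial: [t0]1000
Step 1: δ(t0, 1) = (t0, □, R) → □[t0]000
Step 2: δ(t0, 0) = (tA, 1, L) → [tA]□100

The machine reaches the accept state tA and halts.

Answer: Accept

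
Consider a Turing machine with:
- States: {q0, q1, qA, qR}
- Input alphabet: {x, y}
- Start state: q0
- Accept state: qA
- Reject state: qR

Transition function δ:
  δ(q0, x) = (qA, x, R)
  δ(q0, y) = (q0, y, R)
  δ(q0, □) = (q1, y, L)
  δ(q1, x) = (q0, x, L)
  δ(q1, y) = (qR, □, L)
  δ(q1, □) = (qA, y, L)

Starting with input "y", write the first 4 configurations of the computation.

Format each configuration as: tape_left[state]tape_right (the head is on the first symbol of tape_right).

Transitions applied:
Step 1: δ(q0, y) = (q0, y, R)
Step 2: δ(q0, □) = (q1, y, L)
Step 3: δ(q1, y) = (qR, □, L)

The first 4 configurations are:
[q0]y ⊢ y[q0]□ ⊢ [q1]yy ⊢ [qR]□□y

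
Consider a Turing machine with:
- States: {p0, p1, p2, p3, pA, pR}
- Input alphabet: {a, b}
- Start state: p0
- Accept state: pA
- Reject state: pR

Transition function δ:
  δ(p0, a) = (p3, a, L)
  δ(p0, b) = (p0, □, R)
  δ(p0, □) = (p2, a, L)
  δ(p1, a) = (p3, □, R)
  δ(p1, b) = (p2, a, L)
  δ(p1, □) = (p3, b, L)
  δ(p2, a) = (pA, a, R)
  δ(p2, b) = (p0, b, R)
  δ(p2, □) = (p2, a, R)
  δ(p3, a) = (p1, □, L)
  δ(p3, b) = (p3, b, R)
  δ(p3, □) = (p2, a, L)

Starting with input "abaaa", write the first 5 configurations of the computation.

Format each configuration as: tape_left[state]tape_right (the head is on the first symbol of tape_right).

Transitions applied:
Step 1: δ(p0, a) = (p3, a, L)
Step 2: δ(p3, □) = (p2, a, L)
Step 3: δ(p2, □) = (p2, a, R)
Step 4: δ(p2, a) = (pA, a, R)

The first 5 configurations are:
[p0]abaaa ⊢ [p3]□abaaa ⊢ [p2]□aabaaa ⊢ a[p2]aabaaa ⊢ aa[pA]abaaa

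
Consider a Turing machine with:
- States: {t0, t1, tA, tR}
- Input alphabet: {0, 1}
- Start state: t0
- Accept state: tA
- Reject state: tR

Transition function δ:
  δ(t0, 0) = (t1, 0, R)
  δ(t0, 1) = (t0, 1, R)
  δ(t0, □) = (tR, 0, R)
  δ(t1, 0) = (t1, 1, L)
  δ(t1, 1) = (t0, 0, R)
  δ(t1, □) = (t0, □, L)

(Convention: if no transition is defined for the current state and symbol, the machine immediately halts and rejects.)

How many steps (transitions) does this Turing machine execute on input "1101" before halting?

Execution trace:
Initial: [t0]1101
Step 1: δ(t0, 1) = (t0, 1, R) → 1[t0]101
Step 2: δ(t0, 1) = (t0, 1, R) → 11[t0]01
Step 3: δ(t0, 0) = (t1, 0, R) → 110[t1]1
Step 4: δ(t1, 1) = (t0, 0, R) → 1100[t0]□
Step 5: δ(t0, □) = (tR, 0, R) → 11000[tR]□

The machine reaches the reject state tR and halts.

The machine executed 5 steps before halting.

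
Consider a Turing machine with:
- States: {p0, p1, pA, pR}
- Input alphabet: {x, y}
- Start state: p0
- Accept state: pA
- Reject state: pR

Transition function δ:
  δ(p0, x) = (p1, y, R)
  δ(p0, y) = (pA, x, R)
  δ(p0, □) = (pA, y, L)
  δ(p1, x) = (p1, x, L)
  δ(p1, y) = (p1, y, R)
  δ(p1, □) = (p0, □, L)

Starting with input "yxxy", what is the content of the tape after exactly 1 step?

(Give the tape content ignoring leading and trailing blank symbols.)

Execution trace:
Initial: [p0]yxxy
Step 1: δ(p0, y) = (pA, x, R) → x[pA]xxy

The machine reaches the accept state pA and halts.

After 1 step, the tape (ignoring leading/trailing blanks) is: xxxy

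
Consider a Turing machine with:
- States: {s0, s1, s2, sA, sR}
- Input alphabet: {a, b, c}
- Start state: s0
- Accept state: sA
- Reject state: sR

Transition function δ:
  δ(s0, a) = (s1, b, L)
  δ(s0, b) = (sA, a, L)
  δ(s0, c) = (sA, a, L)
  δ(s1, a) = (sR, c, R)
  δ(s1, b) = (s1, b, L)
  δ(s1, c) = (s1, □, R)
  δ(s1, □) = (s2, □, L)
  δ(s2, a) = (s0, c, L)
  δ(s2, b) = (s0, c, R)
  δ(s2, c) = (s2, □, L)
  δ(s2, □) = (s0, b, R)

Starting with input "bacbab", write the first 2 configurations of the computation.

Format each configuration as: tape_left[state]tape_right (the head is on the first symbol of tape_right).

Transitions applied:
Step 1: δ(s0, b) = (sA, a, L)

The first 2 configurations are:
[s0]bacbab ⊢ [sA]□aacbab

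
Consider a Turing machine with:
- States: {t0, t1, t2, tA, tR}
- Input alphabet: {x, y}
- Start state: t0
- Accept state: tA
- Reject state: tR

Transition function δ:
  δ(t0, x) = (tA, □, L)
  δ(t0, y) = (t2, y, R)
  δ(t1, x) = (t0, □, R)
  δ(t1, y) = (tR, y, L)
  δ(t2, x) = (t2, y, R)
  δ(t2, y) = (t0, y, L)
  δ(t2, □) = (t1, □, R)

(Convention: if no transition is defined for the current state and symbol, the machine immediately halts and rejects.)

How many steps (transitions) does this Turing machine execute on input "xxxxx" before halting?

Execution trace:
Initial: [t0]xxxxx
Step 1: δ(t0, x) = (tA, □, L) → [tA]□□xxxx

The machine reaches the accept state tA and halts.

The machine executed 1 step before halting.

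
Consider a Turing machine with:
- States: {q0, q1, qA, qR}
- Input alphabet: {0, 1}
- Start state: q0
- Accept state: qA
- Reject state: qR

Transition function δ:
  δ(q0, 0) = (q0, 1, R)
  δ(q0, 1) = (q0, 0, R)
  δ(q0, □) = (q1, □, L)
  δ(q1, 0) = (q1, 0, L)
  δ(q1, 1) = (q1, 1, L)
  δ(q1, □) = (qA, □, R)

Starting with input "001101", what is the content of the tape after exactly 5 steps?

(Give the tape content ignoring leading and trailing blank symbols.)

Execution trace:
Initial: [q0]001101
Step 1: δ(q0, 0) = (q0, 1, R) → 1[q0]01101
Step 2: δ(q0, 0) = (q0, 1, R) → 11[q0]1101
Step 3: δ(q0, 1) = (q0, 0, R) → 110[q0]101
Step 4: δ(q0, 1) = (q0, 0, R) → 1100[q0]01
Step 5: δ(q0, 0) = (q0, 1, R) → 11001[q0]1

After 5 steps, the tape (ignoring leading/trailing blanks) is: 110011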